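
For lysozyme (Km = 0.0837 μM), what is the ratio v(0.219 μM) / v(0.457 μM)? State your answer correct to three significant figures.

Since Vmax cancels, v₂/v₁ = [S]₂(Km+[S]₁) / [S]₁(Km+[S]₂).
= 0.219×(0.0837+0.457) / (0.457×(0.0837+0.219)) = 0.1184/0.1383 = 0.856.

0.856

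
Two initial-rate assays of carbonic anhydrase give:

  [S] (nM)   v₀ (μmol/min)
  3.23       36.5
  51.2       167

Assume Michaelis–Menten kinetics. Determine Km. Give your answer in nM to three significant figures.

16.2 nM

From v = Vmax[S]/(Km+[S]), each point gives Vmax = v(Km+[S])/[S].
Equating: 36.5(Km+3.23)/3.23 = 167(Km+51.2)/51.2.
11.30·Km + 36.5 = 3.262·Km + 167, so (11.30 − 3.262)·Km = 167 − 36.5.
Km = 130.5/8.039 = 16.2 nM; then Vmax = 36.5(16.2+3.23)/3.23 = 220 μmol/min.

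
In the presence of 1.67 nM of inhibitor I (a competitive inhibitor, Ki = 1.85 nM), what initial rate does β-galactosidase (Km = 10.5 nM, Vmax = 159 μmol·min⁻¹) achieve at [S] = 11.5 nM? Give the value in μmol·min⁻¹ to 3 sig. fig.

With α = 1 + [I]/Ki = 1 + 1.67/1.85 = 1.903, the competitive rate law is v = Vmax[S] / (αKm + [S]).
v = 159×11.5 / (1.903×10.5 + 11.5) = 1828/31.48 = 58.1 μmol·min⁻¹.

58.1 μmol·min⁻¹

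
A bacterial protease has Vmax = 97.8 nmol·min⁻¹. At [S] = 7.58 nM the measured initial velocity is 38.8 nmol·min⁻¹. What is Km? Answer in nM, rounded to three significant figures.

v/Vmax = 38.8/97.8 = 0.3967 = [S]/(Km+[S]).
So Km + [S] = [S]/0.3967 = 19.11 nM, giving Km = 19.11 − 7.58 = 11.5 nM.

11.5 nM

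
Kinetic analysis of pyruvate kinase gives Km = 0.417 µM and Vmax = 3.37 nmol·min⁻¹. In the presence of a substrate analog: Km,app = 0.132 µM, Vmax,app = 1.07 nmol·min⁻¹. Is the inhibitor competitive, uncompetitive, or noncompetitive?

uncompetitive

Both Km and Vmax decrease by the same factor (~3.15-fold) — characteristic of uncompetitive inhibition.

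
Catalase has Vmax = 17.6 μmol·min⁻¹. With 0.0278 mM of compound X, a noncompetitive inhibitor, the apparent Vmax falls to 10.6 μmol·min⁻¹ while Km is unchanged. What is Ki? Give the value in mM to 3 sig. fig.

0.0421 mM

Noncompetitive: Vmax,app = Vmax/α with α = 1 + [I]/Ki.
α = Vmax/Vmax,app = 17.6/10.6 = 1.660.
Since α = 1 + [I]/Ki, [I]/Ki = 1.660 − 1 = 0.6604 and Ki = 0.0278/0.6604 = 0.0421 mM.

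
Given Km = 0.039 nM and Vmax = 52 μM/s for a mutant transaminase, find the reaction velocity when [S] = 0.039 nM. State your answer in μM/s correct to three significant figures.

26.0 μM/s

v = Vmax·[S]/(Km + [S]) = 52 × 0.039 / (0.039 + 0.039)
  = 2.028 / 0.07800 = 26.0 μM/s.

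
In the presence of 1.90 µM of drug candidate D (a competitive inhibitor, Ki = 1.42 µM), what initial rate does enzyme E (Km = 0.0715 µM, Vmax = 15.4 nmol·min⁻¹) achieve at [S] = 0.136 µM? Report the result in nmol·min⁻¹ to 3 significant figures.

With α = 1 + [I]/Ki = 1 + 1.90/1.42 = 2.338, the competitive rate law is v = Vmax[S] / (αKm + [S]).
v = 15.4×0.136 / (2.338×0.0715 + 0.136) = 2.094/0.3032 = 6.91 nmol·min⁻¹.

6.91 nmol·min⁻¹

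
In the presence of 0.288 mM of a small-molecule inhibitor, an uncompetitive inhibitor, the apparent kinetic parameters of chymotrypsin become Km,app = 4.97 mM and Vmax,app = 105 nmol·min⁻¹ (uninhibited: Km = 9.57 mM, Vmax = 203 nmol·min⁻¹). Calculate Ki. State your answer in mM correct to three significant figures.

Uncompetitive: Vmax,app = Vmax/α (and Km,app = Km/α) with α = 1 + [I]/Ki.
α = Vmax/Vmax,app = 203/105 = 1.933.
Since α = 1 + [I]/Ki, [I]/Ki = 1.933 − 1 = 0.9333 and Ki = 0.288/0.9333 = 0.309 mM.

0.309 mM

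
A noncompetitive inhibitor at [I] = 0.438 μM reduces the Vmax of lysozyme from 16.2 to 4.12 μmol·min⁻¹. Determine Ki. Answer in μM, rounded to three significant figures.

Noncompetitive: Vmax,app = Vmax/α with α = 1 + [I]/Ki.
α = Vmax/Vmax,app = 16.2/4.12 = 3.932.
Since α = 1 + [I]/Ki, [I]/Ki = 3.932 − 1 = 2.932 and Ki = 0.438/2.932 = 0.149 μM.

0.149 μM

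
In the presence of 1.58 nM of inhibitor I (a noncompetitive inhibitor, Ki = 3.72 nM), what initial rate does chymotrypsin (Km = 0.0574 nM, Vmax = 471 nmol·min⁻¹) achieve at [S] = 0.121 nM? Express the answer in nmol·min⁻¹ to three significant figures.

α = 1 + [I]/Ki = 1 + 1.58/3.72 = 1.425.
For a noncompetitive inhibitor, Vmax is reduced to Vmax/α while Km is unchanged: Km,app = 0.0574 nM, Vmax,app = 331 nmol·min⁻¹.
v = Vmax,app·[S]/(Km,app + [S]) = 331 × 0.121/(0.0574 + 0.121) = 224 nmol·min⁻¹.

224 nmol·min⁻¹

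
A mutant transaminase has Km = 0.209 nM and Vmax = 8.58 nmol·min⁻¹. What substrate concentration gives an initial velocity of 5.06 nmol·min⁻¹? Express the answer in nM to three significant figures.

Rearranging v = Vmax[S]/(Km+[S]) gives [S] = Km·v/(Vmax − v).
[S] = 0.209 × 5.06 / (8.58 − 5.06) = 1.058/3.520 = 0.300 nM.

0.300 nM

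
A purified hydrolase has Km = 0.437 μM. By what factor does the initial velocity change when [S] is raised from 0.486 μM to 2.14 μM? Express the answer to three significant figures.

1.58

Since Vmax cancels, v₂/v₁ = [S]₂(Km+[S]₁) / [S]₁(Km+[S]₂).
= 2.14×(0.437+0.486) / (0.486×(0.437+2.14)) = 1.975/1.252 = 1.58.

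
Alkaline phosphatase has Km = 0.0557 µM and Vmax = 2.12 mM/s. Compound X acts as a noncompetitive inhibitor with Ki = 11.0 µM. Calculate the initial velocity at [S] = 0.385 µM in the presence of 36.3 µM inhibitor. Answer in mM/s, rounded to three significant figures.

α = 1 + [I]/Ki = 1 + 36.3/11.0 = 4.300.
For a noncompetitive inhibitor, Vmax is reduced to Vmax/α while Km is unchanged: Km,app = 0.0557 µM, Vmax,app = 0.493 mM/s.
v = Vmax,app·[S]/(Km,app + [S]) = 0.493 × 0.385/(0.0557 + 0.385) = 0.431 mM/s.

0.431 mM/s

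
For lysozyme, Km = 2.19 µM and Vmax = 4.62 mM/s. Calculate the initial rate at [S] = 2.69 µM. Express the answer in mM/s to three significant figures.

v = Vmax·[S]/(Km + [S]) = 4.62 × 2.69 / (2.19 + 2.69)
  = 12.43 / 4.880 = 2.55 mM/s.

2.55 mM/s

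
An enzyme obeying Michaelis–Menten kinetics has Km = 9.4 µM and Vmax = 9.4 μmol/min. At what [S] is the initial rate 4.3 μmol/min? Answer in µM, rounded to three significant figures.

7.93 µM

Rearranging v = Vmax[S]/(Km+[S]) gives [S] = Km·v/(Vmax − v).
[S] = 9.4 × 4.3 / (9.4 − 4.3) = 40.42/5.100 = 7.93 µM.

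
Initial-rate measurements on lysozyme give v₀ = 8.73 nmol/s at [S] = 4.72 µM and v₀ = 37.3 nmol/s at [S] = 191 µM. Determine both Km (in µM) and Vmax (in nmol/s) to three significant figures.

Km = 17.3 µM; Vmax = 40.7 nmol/s

In reciprocal form, 1/v = (Km/Vmax)·(1/[S]) + 1/Vmax. The two points give (1/[S], 1/v) = (0.2119, 0.1145) and (0.005236, 0.02681).
Slope = (0.1145 − 0.02681)/(0.2119 − 0.005236) = 0.4246; intercept = 0.1145 − 0.4246×0.2119 = 0.02459.
Vmax = 1/intercept = 40.7 nmol/s; Km = slope × Vmax = 0.4246 × 40.7 = 17.3 µM.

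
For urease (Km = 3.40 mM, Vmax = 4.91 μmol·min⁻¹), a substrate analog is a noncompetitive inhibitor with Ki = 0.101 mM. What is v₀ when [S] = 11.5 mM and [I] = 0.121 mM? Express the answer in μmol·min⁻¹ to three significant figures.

α = 1 + [I]/Ki = 1 + 0.121/0.101 = 2.198.
For a noncompetitive inhibitor, Vmax is reduced to Vmax/α while Km is unchanged: Km,app = 3.40 mM, Vmax,app = 2.23 μmol·min⁻¹.
v = Vmax,app·[S]/(Km,app + [S]) = 2.23 × 11.5/(3.40 + 11.5) = 1.72 μmol·min⁻¹.

1.72 μmol·min⁻¹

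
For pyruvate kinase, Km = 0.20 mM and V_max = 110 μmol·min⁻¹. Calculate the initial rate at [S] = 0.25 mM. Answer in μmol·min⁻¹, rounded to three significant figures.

[S]/(Km+[S]) = 0.25/0.4500 = 0.5556, the fractional saturation.
v = 0.5556 × Vmax = 0.5556 × 110 = 61.1 μmol·min⁻¹.

61.1 μmol·min⁻¹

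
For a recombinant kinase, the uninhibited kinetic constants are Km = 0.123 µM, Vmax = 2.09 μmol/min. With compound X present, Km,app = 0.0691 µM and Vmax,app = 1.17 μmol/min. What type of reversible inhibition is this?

uncompetitive

Both Km and Vmax decrease by the same factor (~1.78-fold) — characteristic of uncompetitive inhibition.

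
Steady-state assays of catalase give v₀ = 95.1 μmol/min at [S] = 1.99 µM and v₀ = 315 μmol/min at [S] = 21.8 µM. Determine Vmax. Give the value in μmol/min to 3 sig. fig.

In reciprocal form, 1/v = (Km/Vmax)·(1/[S]) + 1/Vmax. The two points give (1/[S], 1/v) = (0.5025, 0.01052) and (0.04587, 0.003175).
Slope = (0.01052 − 0.003175)/(0.5025 − 0.04587) = 0.01608; intercept = 0.01052 − 0.01608×0.5025 = 0.002437.
Vmax = 1/intercept = 410 μmol/min; Km = slope × Vmax = 0.01608 × 410 = 6.60 µM.

410 μmol/min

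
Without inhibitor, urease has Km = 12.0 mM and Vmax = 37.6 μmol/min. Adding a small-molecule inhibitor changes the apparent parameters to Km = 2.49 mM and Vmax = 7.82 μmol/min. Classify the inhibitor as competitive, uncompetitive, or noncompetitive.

Both Km and Vmax decrease by the same factor (~4.81-fold) — characteristic of uncompetitive inhibition.

uncompetitive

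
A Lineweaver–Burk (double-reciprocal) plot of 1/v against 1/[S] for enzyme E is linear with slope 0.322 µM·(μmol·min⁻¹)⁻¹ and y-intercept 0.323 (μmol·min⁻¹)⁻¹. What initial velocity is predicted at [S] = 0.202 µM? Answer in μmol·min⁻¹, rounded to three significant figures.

The y-intercept is 1/Vmax, so Vmax = 1/0.323 = 3.10 μmol·min⁻¹.
The slope is Km/Vmax, so Km = 0.322 × 3.10 = 0.997 µM.
Then v = 3.10 × 0.202/(0.997 + 0.202) = 0.522 μmol·min⁻¹.

0.522 μmol·min⁻¹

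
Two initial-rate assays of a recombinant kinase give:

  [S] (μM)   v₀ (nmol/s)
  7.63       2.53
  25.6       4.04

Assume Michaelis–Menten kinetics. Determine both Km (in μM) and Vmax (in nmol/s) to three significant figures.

From v = Vmax[S]/(Km+[S]), each point gives Vmax = v(Km+[S])/[S].
Equating: 2.53(Km+7.63)/7.63 = 4.04(Km+25.6)/25.6.
0.3316·Km + 2.53 = 0.1578·Km + 4.04, so (0.3316 − 0.1578)·Km = 4.04 − 2.53.
Km = 1.510/0.1738 = 8.69 μM; then Vmax = 2.53(8.69+7.63)/7.63 = 5.41 nmol/s.

Km = 8.69 μM; Vmax = 5.41 nmol/s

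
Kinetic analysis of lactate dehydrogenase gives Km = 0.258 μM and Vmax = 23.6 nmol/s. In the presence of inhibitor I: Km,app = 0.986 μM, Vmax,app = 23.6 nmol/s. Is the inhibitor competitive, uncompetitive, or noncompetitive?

competitive

Km increases (0.258 → 0.986 μM) while Vmax is unchanged — the hallmark of competitive inhibition.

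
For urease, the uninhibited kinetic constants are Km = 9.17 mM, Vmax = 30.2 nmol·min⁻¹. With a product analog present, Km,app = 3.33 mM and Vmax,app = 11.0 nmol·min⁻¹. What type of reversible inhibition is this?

uncompetitive

Both Km and Vmax decrease by the same factor (~2.75-fold) — characteristic of uncompetitive inhibition.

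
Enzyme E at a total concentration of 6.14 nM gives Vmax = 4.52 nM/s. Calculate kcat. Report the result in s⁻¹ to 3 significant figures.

0.736 s⁻¹

kcat = Vmax/[E]total = 4.52 nM/s / 6.14 nM = 0.736 s⁻¹.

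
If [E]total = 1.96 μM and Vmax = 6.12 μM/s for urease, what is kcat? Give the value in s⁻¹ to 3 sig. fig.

kcat = Vmax/[E]total = 6.12 μM/s / 1.96 μM = 3.12 s⁻¹.

3.12 s⁻¹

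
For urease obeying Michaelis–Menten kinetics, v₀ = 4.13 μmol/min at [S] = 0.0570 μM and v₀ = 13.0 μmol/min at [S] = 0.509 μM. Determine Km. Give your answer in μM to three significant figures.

0.189 μM

In reciprocal form, 1/v = (Km/Vmax)·(1/[S]) + 1/Vmax. The two points give (1/[S], 1/v) = (17.54, 0.2421) and (1.965, 0.07692).
Slope = (0.2421 − 0.07692)/(17.54 − 1.965) = 0.01060; intercept = 0.2421 − 0.01060×17.54 = 0.05609.
Vmax = 1/intercept = 17.8 μmol/min; Km = slope × Vmax = 0.01060 × 17.8 = 0.189 μM.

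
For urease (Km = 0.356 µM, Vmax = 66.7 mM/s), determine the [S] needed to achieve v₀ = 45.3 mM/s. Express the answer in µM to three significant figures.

0.754 µM

Rearranging v = Vmax[S]/(Km+[S]) gives [S] = Km·v/(Vmax − v).
[S] = 0.356 × 45.3 / (66.7 − 45.3) = 16.13/21.40 = 0.754 µM.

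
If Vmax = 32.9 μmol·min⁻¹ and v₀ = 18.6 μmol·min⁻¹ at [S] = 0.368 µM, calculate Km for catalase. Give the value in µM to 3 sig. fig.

v/Vmax = 18.6/32.9 = 0.5653 = [S]/(Km+[S]).
So Km + [S] = [S]/0.5653 = 0.6509 µM, giving Km = 0.6509 − 0.368 = 0.283 µM.

0.283 µM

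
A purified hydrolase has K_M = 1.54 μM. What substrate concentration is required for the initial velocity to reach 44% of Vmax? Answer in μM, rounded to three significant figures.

v/Vmax = [S]/(Km+[S]) = 0.44, so [S] = Km·0.44/(1 − 0.44) = 1.54 × 0.7857.
[S] = 1.21 μM.

1.21 μM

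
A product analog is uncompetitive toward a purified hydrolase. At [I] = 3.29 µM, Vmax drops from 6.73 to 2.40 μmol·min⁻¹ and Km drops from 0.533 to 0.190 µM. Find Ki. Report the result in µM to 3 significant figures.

Uncompetitive: Vmax,app = Vmax/α (and Km,app = Km/α) with α = 1 + [I]/Ki.
α = Vmax/Vmax,app = 6.73/2.40 = 2.804.
Ki = [I]/(α − 1) = 3.29/1.804 = 1.82 µM.

1.82 µM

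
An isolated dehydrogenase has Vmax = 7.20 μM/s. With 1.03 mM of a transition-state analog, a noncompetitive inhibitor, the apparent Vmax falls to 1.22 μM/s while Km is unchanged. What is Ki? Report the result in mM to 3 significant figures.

0.210 mM

Noncompetitive: Vmax,app = Vmax/α with α = 1 + [I]/Ki.
α = Vmax/Vmax,app = 7.20/1.22 = 5.902.
Ki = [I]/(α − 1) = 1.03/4.902 = 0.210 mM.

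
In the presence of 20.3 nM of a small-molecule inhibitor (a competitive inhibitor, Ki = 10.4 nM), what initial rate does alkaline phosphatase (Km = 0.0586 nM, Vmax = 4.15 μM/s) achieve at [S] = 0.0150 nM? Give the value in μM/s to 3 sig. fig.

0.331 μM/s

α = 1 + [I]/Ki = 1 + 20.3/10.4 = 2.952.
For a competitive inhibitor, Vmax is unchanged and the apparent Km becomes α·Km: Km,app = 0.173 nM, Vmax,app = 4.15 μM/s.
v = Vmax,app·[S]/(Km,app + [S]) = 4.15 × 0.0150/(0.173 + 0.0150) = 0.331 μM/s.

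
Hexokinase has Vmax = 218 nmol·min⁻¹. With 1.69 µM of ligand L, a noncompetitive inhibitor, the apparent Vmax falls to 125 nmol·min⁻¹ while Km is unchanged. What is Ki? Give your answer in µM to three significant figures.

Noncompetitive: Vmax,app = Vmax/α with α = 1 + [I]/Ki.
α = Vmax/Vmax,app = 218/125 = 1.744.
Since α = 1 + [I]/Ki, [I]/Ki = 1.744 − 1 = 0.7440 and Ki = 1.69/0.7440 = 2.27 µM.

2.27 µM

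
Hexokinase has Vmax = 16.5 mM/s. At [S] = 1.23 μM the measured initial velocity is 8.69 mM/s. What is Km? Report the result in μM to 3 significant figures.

From v = Vmax[S]/(Km+[S]), Km = [S](Vmax − v)/v.
Km = 1.23 × (16.5 − 8.69) / 8.69 = 9.606/8.69 = 1.11 μM.

1.11 μM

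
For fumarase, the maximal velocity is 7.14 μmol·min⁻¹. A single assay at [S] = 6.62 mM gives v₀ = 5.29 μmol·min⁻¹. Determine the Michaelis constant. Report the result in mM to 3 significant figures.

From v = Vmax[S]/(Km+[S]), Km = [S](Vmax − v)/v.
Km = 6.62 × (7.14 − 5.29) / 5.29 = 12.25/5.29 = 2.32 mM.

2.32 mM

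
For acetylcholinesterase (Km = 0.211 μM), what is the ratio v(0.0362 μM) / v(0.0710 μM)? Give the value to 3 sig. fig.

Since Vmax cancels, v₂/v₁ = [S]₂(Km+[S]₁) / [S]₁(Km+[S]₂).
= 0.0362×(0.211+0.0710) / (0.0710×(0.211+0.0362)) = 0.01021/0.01755 = 0.582.

0.582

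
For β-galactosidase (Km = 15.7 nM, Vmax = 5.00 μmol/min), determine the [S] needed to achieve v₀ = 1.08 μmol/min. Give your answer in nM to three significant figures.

Rearranging v = Vmax[S]/(Km+[S]) gives [S] = Km·v/(Vmax − v).
[S] = 15.7 × 1.08 / (5.00 − 1.08) = 16.96/3.920 = 4.33 nM.

4.33 nM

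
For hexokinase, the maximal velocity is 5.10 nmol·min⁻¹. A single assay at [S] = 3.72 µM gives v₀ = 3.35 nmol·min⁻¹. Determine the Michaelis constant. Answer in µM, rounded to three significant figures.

1.94 µM

From v = Vmax[S]/(Km+[S]), Km = [S](Vmax − v)/v.
Km = 3.72 × (5.10 − 3.35) / 3.35 = 6.510/3.35 = 1.94 µM.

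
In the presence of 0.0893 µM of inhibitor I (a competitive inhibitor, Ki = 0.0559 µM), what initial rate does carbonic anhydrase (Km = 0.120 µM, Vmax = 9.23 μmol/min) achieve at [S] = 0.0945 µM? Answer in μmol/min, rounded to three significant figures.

2.15 μmol/min

With α = 1 + [I]/Ki = 1 + 0.0893/0.0559 = 2.597, the competitive rate law is v = Vmax[S] / (αKm + [S]).
v = 9.23×0.0945 / (2.597×0.120 + 0.0945) = 0.8722/0.4062 = 2.15 μmol/min.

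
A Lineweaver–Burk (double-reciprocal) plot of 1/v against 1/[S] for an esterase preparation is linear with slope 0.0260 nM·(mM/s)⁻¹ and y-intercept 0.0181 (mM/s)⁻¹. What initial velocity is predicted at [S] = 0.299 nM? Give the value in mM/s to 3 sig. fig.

9.52 mM/s

The y-intercept is 1/Vmax, so Vmax = 1/0.0181 = 55.2 mM/s.
The slope is Km/Vmax, so Km = 0.0260 × 55.2 = 1.44 nM.
Then v = 55.2 × 0.299/(1.44 + 0.299) = 9.52 mM/s.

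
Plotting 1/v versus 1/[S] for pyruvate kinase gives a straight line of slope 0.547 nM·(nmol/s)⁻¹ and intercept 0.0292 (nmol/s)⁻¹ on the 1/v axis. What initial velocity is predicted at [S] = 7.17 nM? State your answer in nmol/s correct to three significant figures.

The y-intercept is 1/Vmax, so Vmax = 1/0.0292 = 34.2 nmol/s.
The slope is Km/Vmax, so Km = 0.547 × 34.2 = 18.7 nM.
Then v = 34.2 × 7.17/(18.7 + 7.17) = 9.48 nmol/s.

9.48 nmol/s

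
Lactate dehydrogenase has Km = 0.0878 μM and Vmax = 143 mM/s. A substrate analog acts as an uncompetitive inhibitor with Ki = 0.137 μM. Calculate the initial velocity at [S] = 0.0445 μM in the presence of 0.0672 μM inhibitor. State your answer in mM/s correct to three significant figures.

41.3 mM/s

α = 1 + [I]/Ki = 1 + 0.0672/0.137 = 1.491.
For an uncompetitive inhibitor, both parameters are divided by α, giving Vmax/α and Km/α: Km,app = 0.0589 μM, Vmax,app = 95.9 mM/s.
v = Vmax,app·[S]/(Km,app + [S]) = 95.9 × 0.0445/(0.0589 + 0.0445) = 41.3 mM/s.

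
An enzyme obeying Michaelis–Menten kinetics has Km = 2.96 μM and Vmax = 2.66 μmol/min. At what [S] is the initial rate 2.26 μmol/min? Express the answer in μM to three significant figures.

16.7 μM

The required fractional saturation is v/Vmax = 2.26/2.66 = 0.8496.
Then [S]/(Km+[S]) = 0.8496 ⇒ [S] = 2.96 × 0.8496/(1 − 0.8496) = 16.7 μM.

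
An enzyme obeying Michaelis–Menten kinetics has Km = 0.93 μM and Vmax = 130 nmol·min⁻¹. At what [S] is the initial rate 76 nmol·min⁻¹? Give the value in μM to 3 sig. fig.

Rearranging v = Vmax[S]/(Km+[S]) gives [S] = Km·v/(Vmax − v).
[S] = 0.93 × 76 / (130 − 76) = 70.68/54.00 = 1.31 μM.

1.31 μM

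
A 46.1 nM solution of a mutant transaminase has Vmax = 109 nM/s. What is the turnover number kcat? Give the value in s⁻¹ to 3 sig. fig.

kcat = Vmax/[E]total = 109 nM/s / 46.1 nM = 2.36 s⁻¹.

2.36 s⁻¹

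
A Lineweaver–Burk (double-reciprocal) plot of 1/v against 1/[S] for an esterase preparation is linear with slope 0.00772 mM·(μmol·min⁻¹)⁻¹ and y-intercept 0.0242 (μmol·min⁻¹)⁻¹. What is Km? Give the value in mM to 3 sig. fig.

y-intercept = 1/Vmax ⇒ Vmax = 41.3 μmol·min⁻¹; slope = Km/Vmax ⇒ Km = slope × Vmax.
Km = 0.00772 × 41.3 = 0.319 mM.

0.319 mM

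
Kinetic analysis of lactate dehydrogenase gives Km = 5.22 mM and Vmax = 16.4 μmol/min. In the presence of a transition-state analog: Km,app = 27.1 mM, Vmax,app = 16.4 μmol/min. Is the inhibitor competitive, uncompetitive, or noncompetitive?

Km increases (5.22 → 27.1 mM) while Vmax is unchanged — the hallmark of competitive inhibition.

competitive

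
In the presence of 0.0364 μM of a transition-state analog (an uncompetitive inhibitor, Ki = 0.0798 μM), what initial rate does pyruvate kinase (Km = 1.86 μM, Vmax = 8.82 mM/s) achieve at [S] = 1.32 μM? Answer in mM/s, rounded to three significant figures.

3.08 mM/s

With α = 1 + [I]/Ki = 1 + 0.0364/0.0798 = 1.456, the uncompetitive rate law is v = (Vmax/α)·[S] / (Km/α + [S]).
v = (8.82/1.456)×1.32 / (1.86/1.456 + 1.32) = 7.995/2.597 = 3.08 mM/s.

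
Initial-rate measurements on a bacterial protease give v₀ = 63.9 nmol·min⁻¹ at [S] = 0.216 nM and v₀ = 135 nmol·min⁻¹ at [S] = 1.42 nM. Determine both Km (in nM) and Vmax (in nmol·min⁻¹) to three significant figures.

Km = 0.354 nM; Vmax = 169 nmol·min⁻¹

From v = Vmax[S]/(Km+[S]), each point gives Vmax = v(Km+[S])/[S].
Equating: 63.9(Km+0.216)/0.216 = 135(Km+1.42)/1.42.
295.8·Km + 63.9 = 95.07·Km + 135, so (295.8 − 95.07)·Km = 135 − 63.9.
Km = 71.10/200.8 = 0.354 nM; then Vmax = 63.9(0.354+0.216)/0.216 = 169 nmol·min⁻¹.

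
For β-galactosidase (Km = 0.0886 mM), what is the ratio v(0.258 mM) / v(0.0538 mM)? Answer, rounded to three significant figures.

Since Vmax cancels, v₂/v₁ = [S]₂(Km+[S]₁) / [S]₁(Km+[S]₂).
= 0.258×(0.0886+0.0538) / (0.0538×(0.0886+0.258)) = 0.03674/0.01865 = 1.97.

1.97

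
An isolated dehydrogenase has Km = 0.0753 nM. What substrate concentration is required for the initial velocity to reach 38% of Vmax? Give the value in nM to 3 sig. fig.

0.0462 nM

v/Vmax = [S]/(Km+[S]) = 0.38, so [S] = Km·0.38/(1 − 0.38) = 0.0753 × 0.6129.
[S] = 0.0462 nM.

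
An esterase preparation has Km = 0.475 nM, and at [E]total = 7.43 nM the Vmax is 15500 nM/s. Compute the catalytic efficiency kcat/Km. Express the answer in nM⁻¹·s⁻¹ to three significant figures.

kcat = Vmax/[E]total = 15500/7.43 = 2090 s⁻¹.
kcat/Km = 2090/0.475 = 4390 nM⁻¹·s⁻¹.

4390 nM⁻¹·s⁻¹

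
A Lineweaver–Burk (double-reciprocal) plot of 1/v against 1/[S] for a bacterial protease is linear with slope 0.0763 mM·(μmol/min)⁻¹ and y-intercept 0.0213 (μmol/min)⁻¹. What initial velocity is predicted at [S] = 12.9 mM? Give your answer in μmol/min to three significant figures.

The y-intercept is 1/Vmax, so Vmax = 1/0.0213 = 46.9 μmol/min.
The slope is Km/Vmax, so Km = 0.0763 × 46.9 = 3.58 mM.
Then v = 46.9 × 12.9/(3.58 + 12.9) = 36.7 μmol/min.

36.7 μmol/min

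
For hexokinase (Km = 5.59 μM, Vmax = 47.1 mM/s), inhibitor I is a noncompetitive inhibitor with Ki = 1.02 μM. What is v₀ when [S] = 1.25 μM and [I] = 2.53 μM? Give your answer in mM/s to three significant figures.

With α = 1 + [I]/Ki = 1 + 2.53/1.02 = 3.480, the noncompetitive rate law is v = (Vmax/α)·[S] / (Km + [S]).
v = (47.1/3.480)×1.25 / (5.59 + 1.25) = 16.92/6.840 = 2.47 mM/s.

2.47 mM/s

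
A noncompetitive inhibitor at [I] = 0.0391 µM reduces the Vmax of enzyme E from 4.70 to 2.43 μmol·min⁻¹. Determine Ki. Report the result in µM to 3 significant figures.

Noncompetitive: Vmax,app = Vmax/α with α = 1 + [I]/Ki.
α = Vmax/Vmax,app = 4.70/2.43 = 1.934.
Ki = [I]/(α − 1) = 0.0391/0.9342 = 0.0419 µM.

0.0419 µM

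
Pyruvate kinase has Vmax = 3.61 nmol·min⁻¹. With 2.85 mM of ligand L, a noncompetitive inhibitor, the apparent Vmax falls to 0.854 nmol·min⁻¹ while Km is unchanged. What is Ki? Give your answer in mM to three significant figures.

Noncompetitive: Vmax,app = Vmax/α with α = 1 + [I]/Ki.
α = Vmax/Vmax,app = 3.61/0.854 = 4.227.
Since α = 1 + [I]/Ki, [I]/Ki = 4.227 − 1 = 3.227 and Ki = 2.85/3.227 = 0.883 mM.

0.883 mM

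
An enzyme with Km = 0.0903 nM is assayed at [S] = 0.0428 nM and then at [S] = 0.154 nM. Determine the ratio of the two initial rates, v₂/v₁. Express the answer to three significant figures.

The fractional saturations are [S]/(Km+[S]) = 0.0428/0.1331 = 0.3216 and 0.154/0.2443 = 0.6304.
v₂/v₁ is just their ratio: 0.6304/0.3216 = 1.96.

1.96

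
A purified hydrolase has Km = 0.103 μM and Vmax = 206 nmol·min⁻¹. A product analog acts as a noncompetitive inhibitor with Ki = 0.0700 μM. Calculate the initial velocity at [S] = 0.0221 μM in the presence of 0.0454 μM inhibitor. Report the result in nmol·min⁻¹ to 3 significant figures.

α = 1 + [I]/Ki = 1 + 0.0454/0.0700 = 1.649.
For a noncompetitive inhibitor, Vmax is reduced to Vmax/α while Km is unchanged: Km,app = 0.103 μM, Vmax,app = 125 nmol·min⁻¹.
v = Vmax,app·[S]/(Km,app + [S]) = 125 × 0.0221/(0.103 + 0.0221) = 22.1 nmol·min⁻¹.

22.1 nmol·min⁻¹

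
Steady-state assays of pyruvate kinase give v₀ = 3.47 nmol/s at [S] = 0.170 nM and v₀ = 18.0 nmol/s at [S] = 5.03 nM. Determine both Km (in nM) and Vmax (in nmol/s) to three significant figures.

Km = 0.863 nM; Vmax = 21.1 nmol/s

From v = Vmax[S]/(Km+[S]), each point gives Vmax = v(Km+[S])/[S].
Equating: 3.47(Km+0.170)/0.170 = 18.0(Km+5.03)/5.03.
20.41·Km + 3.47 = 3.579·Km + 18.0, so (20.41 − 3.579)·Km = 18.0 − 3.47.
Km = 14.53/16.83 = 0.863 nM; then Vmax = 3.47(0.863+0.170)/0.170 = 21.1 nmol/s.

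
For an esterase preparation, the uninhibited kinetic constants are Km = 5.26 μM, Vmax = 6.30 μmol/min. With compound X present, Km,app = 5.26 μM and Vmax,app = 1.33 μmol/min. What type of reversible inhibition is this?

Vmax decreases (6.30 → 1.33 μmol/min) while Km is unchanged — pure noncompetitive inhibition.

noncompetitive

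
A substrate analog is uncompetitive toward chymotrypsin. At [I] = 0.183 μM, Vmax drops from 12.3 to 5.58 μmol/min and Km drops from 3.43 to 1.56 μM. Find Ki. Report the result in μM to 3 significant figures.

Uncompetitive: Vmax,app = Vmax/α (and Km,app = Km/α) with α = 1 + [I]/Ki.
α = Vmax/Vmax,app = 12.3/5.58 = 2.204.
Ki = [I]/(α − 1) = 0.183/1.204 = 0.152 μM.

0.152 μM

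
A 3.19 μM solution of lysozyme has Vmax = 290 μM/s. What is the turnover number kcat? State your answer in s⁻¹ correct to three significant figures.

90.9 s⁻¹

kcat = Vmax/[E]total = 290 μM/s / 3.19 μM = 90.9 s⁻¹.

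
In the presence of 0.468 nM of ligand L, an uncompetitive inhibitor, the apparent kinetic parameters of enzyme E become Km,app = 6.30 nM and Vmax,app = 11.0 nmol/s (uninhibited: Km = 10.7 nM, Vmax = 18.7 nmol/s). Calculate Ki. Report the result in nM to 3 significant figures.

Uncompetitive: Vmax,app = Vmax/α (and Km,app = Km/α) with α = 1 + [I]/Ki.
α = Vmax/Vmax,app = 18.7/11.0 = 1.700.
Since α = 1 + [I]/Ki, [I]/Ki = 1.700 − 1 = 0.7000 and Ki = 0.468/0.7000 = 0.669 nM.

0.669 nM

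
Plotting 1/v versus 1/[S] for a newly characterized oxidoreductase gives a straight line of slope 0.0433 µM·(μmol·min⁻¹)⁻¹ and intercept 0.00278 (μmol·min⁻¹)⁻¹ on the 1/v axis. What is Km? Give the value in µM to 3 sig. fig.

y-intercept = 1/Vmax ⇒ Vmax = 360 μmol·min⁻¹; slope = Km/Vmax ⇒ Km = slope × Vmax.
Km = 0.0433 × 360 = 15.6 µM.

15.6 µM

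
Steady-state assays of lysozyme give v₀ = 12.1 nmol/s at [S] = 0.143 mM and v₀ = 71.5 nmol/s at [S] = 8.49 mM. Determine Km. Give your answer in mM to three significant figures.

From v = Vmax[S]/(Km+[S]), each point gives Vmax = v(Km+[S])/[S].
Equating: 12.1(Km+0.143)/0.143 = 71.5(Km+8.49)/8.49.
84.62·Km + 12.1 = 8.422·Km + 71.5, so (84.62 − 8.422)·Km = 71.5 − 12.1.
Km = 59.40/76.19 = 0.780 mM; then Vmax = 12.1(0.780+0.143)/0.143 = 78.1 nmol/s.

0.780 mM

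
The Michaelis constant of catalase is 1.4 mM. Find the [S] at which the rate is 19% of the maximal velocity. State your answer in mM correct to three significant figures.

0.328 mM

v/Vmax = [S]/(Km+[S]) = 0.19, so [S] = Km·0.19/(1 − 0.19) = 1.4 × 0.2346.
[S] = 0.328 mM.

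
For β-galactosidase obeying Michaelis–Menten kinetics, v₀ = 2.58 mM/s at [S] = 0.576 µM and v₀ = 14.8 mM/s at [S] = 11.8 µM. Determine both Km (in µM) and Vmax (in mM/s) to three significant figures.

Km = 3.79 µM; Vmax = 19.6 mM/s

In reciprocal form, 1/v = (Km/Vmax)·(1/[S]) + 1/Vmax. The two points give (1/[S], 1/v) = (1.736, 0.3876) and (0.08475, 0.06757).
Slope = (0.3876 − 0.06757)/(1.736 − 0.08475) = 0.1938; intercept = 0.3876 − 0.1938×1.736 = 0.05114.
Vmax = 1/intercept = 19.6 mM/s; Km = slope × Vmax = 0.1938 × 19.6 = 3.79 µM.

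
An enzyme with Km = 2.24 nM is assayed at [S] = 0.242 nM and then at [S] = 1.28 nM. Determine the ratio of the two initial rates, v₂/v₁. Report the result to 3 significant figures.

The fractional saturations are [S]/(Km+[S]) = 0.242/2.482 = 0.09750 and 1.28/3.520 = 0.3636.
v₂/v₁ is just their ratio: 0.3636/0.09750 = 3.73.

3.73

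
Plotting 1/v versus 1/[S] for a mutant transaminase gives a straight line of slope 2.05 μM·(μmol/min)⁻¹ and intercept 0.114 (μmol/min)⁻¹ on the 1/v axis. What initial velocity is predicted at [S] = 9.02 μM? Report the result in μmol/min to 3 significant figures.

2.93 μmol/min

The y-intercept is 1/Vmax, so Vmax = 1/0.114 = 8.77 μmol/min.
The slope is Km/Vmax, so Km = 2.05 × 8.77 = 18.0 μM.
Then v = 8.77 × 9.02/(18.0 + 9.02) = 2.93 μmol/min.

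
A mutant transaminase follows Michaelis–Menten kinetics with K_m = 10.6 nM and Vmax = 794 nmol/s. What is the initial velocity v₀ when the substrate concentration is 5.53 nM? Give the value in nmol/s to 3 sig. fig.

272 nmol/s

[S]/(Km+[S]) = 5.53/16.13 = 0.3428, the fractional saturation.
v = 0.3428 × Vmax = 0.3428 × 794 = 272 nmol/s.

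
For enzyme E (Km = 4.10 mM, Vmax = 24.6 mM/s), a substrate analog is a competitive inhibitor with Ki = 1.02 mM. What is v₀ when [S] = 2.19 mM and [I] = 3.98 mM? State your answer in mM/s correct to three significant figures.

With α = 1 + [I]/Ki = 1 + 3.98/1.02 = 4.902, the competitive rate law is v = Vmax[S] / (αKm + [S]).
v = 24.6×2.19 / (4.902×4.10 + 2.19) = 53.87/22.29 = 2.42 mM/s.

2.42 mM/s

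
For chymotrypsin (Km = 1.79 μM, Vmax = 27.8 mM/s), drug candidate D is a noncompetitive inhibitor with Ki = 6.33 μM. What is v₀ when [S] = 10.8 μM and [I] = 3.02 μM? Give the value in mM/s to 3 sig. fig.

16.1 mM/s

α = 1 + [I]/Ki = 1 + 3.02/6.33 = 1.477.
For a noncompetitive inhibitor, Vmax is reduced to Vmax/α while Km is unchanged: Km,app = 1.79 μM, Vmax,app = 18.8 mM/s.
v = Vmax,app·[S]/(Km,app + [S]) = 18.8 × 10.8/(1.79 + 10.8) = 16.1 mM/s.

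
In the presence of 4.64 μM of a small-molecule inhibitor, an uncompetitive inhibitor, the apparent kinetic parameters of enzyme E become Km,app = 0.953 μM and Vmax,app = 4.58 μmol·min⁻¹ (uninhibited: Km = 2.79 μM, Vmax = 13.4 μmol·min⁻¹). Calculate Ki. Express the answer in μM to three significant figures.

Uncompetitive: Vmax,app = Vmax/α (and Km,app = Km/α) with α = 1 + [I]/Ki.
α = Vmax/Vmax,app = 13.4/4.58 = 2.926.
Ki = [I]/(α − 1) = 4.64/1.926 = 2.41 μM.

2.41 μM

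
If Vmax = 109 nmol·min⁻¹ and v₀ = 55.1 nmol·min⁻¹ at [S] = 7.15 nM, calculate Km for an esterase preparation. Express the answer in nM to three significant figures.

6.99 nM

v/Vmax = 55.1/109 = 0.5055 = [S]/(Km+[S]).
So Km + [S] = [S]/0.5055 = 14.14 nM, giving Km = 14.14 − 7.15 = 6.99 nM.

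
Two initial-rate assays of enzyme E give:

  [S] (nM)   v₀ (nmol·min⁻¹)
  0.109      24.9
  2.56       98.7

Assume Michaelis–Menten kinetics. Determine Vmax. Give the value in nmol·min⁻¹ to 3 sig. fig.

114 nmol·min⁻¹

In reciprocal form, 1/v = (Km/Vmax)·(1/[S]) + 1/Vmax. The two points give (1/[S], 1/v) = (9.174, 0.04016) and (0.3906, 0.01013).
Slope = (0.04016 − 0.01013)/(9.174 − 0.3906) = 0.003419; intercept = 0.04016 − 0.003419×9.174 = 0.008796.
Vmax = 1/intercept = 114 nmol·min⁻¹; Km = slope × Vmax = 0.003419 × 114 = 0.389 nM.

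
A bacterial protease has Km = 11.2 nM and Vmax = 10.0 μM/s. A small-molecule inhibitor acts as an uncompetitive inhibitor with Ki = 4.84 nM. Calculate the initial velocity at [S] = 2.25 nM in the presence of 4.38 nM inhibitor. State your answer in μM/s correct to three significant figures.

1.45 μM/s

α = 1 + [I]/Ki = 1 + 4.38/4.84 = 1.905.
For an uncompetitive inhibitor, both parameters are divided by α, giving Vmax/α and Km/α: Km,app = 5.88 nM, Vmax,app = 5.25 μM/s.
v = Vmax,app·[S]/(Km,app + [S]) = 5.25 × 2.25/(5.88 + 2.25) = 1.45 μM/s.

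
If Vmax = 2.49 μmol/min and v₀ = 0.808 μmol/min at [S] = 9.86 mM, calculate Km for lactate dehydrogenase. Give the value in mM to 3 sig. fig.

From v = Vmax[S]/(Km+[S]), Km = [S](Vmax − v)/v.
Km = 9.86 × (2.49 − 0.808) / 0.808 = 16.58/0.808 = 20.5 mM.

20.5 mM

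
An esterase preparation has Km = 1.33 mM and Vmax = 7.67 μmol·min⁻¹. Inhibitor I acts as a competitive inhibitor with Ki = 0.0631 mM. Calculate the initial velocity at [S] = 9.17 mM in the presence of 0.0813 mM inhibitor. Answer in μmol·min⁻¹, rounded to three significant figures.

With α = 1 + [I]/Ki = 1 + 0.0813/0.0631 = 2.288, the competitive rate law is v = Vmax[S] / (αKm + [S]).
v = 7.67×9.17 / (2.288×1.33 + 9.17) = 70.33/12.21 = 5.76 μmol·min⁻¹.

5.76 μmol·min⁻¹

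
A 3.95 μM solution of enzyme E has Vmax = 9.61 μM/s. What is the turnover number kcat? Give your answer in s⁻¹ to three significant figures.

kcat = Vmax/[E]total = 9.61 μM/s / 3.95 μM = 2.43 s⁻¹.

2.43 s⁻¹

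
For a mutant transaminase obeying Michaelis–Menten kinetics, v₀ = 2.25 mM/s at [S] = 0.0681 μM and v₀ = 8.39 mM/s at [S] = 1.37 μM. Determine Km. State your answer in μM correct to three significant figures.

0.228 μM

In reciprocal form, 1/v = (Km/Vmax)·(1/[S]) + 1/Vmax. The two points give (1/[S], 1/v) = (14.68, 0.4444) and (0.7299, 0.1192).
Slope = (0.4444 − 0.1192)/(14.68 − 0.7299) = 0.02331; intercept = 0.4444 − 0.02331×14.68 = 0.1022.
Vmax = 1/intercept = 9.79 mM/s; Km = slope × Vmax = 0.02331 × 9.79 = 0.228 μM.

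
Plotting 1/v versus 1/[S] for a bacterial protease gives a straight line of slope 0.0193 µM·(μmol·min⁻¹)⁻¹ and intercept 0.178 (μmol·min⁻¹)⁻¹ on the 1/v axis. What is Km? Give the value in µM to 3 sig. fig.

y-intercept = 1/Vmax ⇒ Vmax = 5.62 μmol·min⁻¹; slope = Km/Vmax ⇒ Km = slope × Vmax.
Km = 0.0193 × 5.62 = 0.108 µM.

0.108 µM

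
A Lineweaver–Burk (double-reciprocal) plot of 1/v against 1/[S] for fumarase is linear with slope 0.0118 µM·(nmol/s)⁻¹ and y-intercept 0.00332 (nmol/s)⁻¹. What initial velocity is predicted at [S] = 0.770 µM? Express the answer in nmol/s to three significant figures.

53.6 nmol/s

The y-intercept is 1/Vmax, so Vmax = 1/0.00332 = 301 nmol/s.
The slope is Km/Vmax, so Km = 0.0118 × 301 = 3.55 µM.
Then v = 301 × 0.770/(3.55 + 0.770) = 53.6 nmol/s.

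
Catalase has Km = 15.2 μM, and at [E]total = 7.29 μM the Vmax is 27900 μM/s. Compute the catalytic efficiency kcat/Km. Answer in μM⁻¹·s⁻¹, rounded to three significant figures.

252 μM⁻¹·s⁻¹

kcat = Vmax/[E]total = 27900/7.29 = 3830 s⁻¹.
kcat/Km = 3830/15.2 = 252 μM⁻¹·s⁻¹.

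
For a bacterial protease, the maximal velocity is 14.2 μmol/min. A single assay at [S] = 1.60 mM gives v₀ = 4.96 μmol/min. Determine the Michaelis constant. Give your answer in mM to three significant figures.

2.98 mM

v/Vmax = 4.96/14.2 = 0.3493 = [S]/(Km+[S]).
So Km + [S] = [S]/0.3493 = 4.581 mM, giving Km = 4.581 − 1.60 = 2.98 mM.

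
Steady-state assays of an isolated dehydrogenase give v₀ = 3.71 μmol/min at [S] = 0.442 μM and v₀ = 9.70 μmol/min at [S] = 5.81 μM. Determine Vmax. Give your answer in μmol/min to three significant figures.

In reciprocal form, 1/v = (Km/Vmax)·(1/[S]) + 1/Vmax. The two points give (1/[S], 1/v) = (2.262, 0.2695) and (0.1721, 0.1031).
Slope = (0.2695 − 0.1031)/(2.262 − 0.1721) = 0.07963; intercept = 0.2695 − 0.07963×2.262 = 0.08939.
Vmax = 1/intercept = 11.2 μmol/min; Km = slope × Vmax = 0.07963 × 11.2 = 0.891 μM.

11.2 μmol/min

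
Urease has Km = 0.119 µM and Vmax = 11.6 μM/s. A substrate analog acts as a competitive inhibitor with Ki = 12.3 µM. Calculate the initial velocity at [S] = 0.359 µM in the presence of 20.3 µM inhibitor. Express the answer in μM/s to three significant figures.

With α = 1 + [I]/Ki = 1 + 20.3/12.3 = 2.650, the competitive rate law is v = Vmax[S] / (αKm + [S]).
v = 11.6×0.359 / (2.650×0.119 + 0.359) = 4.164/0.6744 = 6.17 μM/s.

6.17 μM/s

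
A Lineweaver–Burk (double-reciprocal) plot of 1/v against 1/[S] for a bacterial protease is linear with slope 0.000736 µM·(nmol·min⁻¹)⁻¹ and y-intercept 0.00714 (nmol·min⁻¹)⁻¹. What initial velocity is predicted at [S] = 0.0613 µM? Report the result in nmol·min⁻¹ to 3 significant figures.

52.2 nmol·min⁻¹

The y-intercept is 1/Vmax, so Vmax = 1/0.00714 = 140 nmol·min⁻¹.
The slope is Km/Vmax, so Km = 0.000736 × 140 = 0.103 µM.
Then v = 140 × 0.0613/(0.103 + 0.0613) = 52.2 nmol·min⁻¹.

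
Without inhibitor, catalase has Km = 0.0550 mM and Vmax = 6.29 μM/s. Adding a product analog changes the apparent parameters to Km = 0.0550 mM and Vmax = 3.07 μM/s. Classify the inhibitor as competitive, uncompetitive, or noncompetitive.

Vmax decreases (6.29 → 3.07 μM/s) while Km is unchanged — pure noncompetitive inhibition.

noncompetitive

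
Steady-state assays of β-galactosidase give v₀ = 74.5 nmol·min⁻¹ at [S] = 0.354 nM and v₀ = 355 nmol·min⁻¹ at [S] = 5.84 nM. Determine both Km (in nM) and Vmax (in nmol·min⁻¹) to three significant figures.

From v = Vmax[S]/(Km+[S]), each point gives Vmax = v(Km+[S])/[S].
Equating: 74.5(Km+0.354)/0.354 = 355(Km+5.84)/5.84.
210.5·Km + 74.5 = 60.79·Km + 355, so (210.5 − 60.79)·Km = 355 − 74.5.
Km = 280.5/149.7 = 1.87 nM; then Vmax = 74.5(1.87+0.354)/0.354 = 469 nmol·min⁻¹.

Km = 1.87 nM; Vmax = 469 nmol·min⁻¹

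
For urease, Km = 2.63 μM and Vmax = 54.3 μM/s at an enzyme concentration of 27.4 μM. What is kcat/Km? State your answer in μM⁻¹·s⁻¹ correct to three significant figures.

0.754 μM⁻¹·s⁻¹

kcat = Vmax/[E]total = 54.3/27.4 = 1.98 s⁻¹.
kcat/Km = 1.98/2.63 = 0.754 μM⁻¹·s⁻¹.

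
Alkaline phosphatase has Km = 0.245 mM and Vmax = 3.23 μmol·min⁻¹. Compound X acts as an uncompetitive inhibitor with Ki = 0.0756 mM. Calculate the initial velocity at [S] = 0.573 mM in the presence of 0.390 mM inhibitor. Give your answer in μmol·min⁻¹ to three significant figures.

0.490 μmol·min⁻¹

With α = 1 + [I]/Ki = 1 + 0.390/0.0756 = 6.159, the uncompetitive rate law is v = (Vmax/α)·[S] / (Km/α + [S]).
v = (3.23/6.159)×0.573 / (0.245/6.159 + 0.573) = 0.3005/0.6128 = 0.490 μmol·min⁻¹.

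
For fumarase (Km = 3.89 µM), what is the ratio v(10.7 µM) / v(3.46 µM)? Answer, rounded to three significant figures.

Since Vmax cancels, v₂/v₁ = [S]₂(Km+[S]₁) / [S]₁(Km+[S]₂).
= 10.7×(3.89+3.46) / (3.46×(3.89+10.7)) = 78.64/50.48 = 1.56.

1.56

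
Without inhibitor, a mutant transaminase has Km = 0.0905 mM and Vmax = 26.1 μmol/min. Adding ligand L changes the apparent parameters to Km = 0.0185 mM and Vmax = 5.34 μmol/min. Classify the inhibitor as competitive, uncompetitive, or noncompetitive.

uncompetitive

Both Km and Vmax decrease by the same factor (~4.89-fold) — characteristic of uncompetitive inhibition.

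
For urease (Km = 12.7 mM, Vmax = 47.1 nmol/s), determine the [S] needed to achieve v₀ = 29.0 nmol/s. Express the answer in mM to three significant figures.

20.3 mM

Rearranging v = Vmax[S]/(Km+[S]) gives [S] = Km·v/(Vmax − v).
[S] = 12.7 × 29.0 / (47.1 − 29.0) = 368.3/18.10 = 20.3 mM.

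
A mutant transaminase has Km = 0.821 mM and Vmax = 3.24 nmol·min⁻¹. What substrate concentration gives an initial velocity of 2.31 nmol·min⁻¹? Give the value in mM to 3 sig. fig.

The required fractional saturation is v/Vmax = 2.31/3.24 = 0.7130.
Then [S]/(Km+[S]) = 0.7130 ⇒ [S] = 0.821 × 0.7130/(1 − 0.7130) = 2.04 mM.

2.04 mM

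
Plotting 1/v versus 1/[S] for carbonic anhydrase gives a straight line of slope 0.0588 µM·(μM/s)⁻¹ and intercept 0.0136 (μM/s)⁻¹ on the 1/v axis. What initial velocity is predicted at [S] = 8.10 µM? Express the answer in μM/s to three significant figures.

The y-intercept is 1/Vmax, so Vmax = 1/0.0136 = 73.5 μM/s.
The slope is Km/Vmax, so Km = 0.0588 × 73.5 = 4.32 µM.
Then v = 73.5 × 8.10/(4.32 + 8.10) = 47.9 μM/s.

47.9 μM/s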